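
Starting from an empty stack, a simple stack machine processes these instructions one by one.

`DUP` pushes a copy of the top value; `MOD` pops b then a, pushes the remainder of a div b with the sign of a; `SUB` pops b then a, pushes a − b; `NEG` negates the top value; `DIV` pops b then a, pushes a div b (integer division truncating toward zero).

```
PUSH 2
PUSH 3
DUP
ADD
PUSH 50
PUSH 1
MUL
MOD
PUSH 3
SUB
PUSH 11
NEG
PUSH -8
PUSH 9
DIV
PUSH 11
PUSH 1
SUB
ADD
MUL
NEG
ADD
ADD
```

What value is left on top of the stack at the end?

115

PUSH 2   2
PUSH 3   2 3
DUP      2 3 3
ADD      2 6
PUSH 50  2 6 50
PUSH 1   2 6 50 1
MUL      2 6 50
MOD      2 6
PUSH 3   2 6 3
SUB      2 3
PUSH 11  2 3 11
NEG      2 3 -11
PUSH -8  2 3 -11 -8
PUSH 9   2 3 -11 -8 9
DIV      2 3 -11 0
PUSH 11  2 3 -11 0 11
PUSH 1   2 3 -11 0 11 1
SUB      2 3 -11 0 10
ADD      2 3 -11 10
MUL      2 3 -110
NEG      2 3 110
ADD      2 113
ADD      115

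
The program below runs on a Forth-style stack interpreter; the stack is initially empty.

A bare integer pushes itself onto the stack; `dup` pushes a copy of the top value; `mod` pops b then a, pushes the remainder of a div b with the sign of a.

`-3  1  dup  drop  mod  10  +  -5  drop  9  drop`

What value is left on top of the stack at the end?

-3   → -3
1    → -3 1
dup  → -3 1 1
drop → -3 1
mod  → 0
10   → 0 10
+    → 10
-5   → 10 -5
drop → 10
9    → 10 9
drop → 10

10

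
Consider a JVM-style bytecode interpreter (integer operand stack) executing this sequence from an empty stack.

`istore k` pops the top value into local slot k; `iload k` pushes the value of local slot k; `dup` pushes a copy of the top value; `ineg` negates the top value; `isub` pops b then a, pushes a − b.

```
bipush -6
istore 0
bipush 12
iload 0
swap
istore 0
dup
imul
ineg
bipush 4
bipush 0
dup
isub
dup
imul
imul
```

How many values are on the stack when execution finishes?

2

bipush -6  -6
istore 0   (empty)
bipush 12  12
iload 0    12 -6
swap       -6 12
istore 0   -6
dup        -6 -6
imul       36
ineg       -36
bipush 4   -36 4
bipush 0   -36 4 0
dup        -36 4 0 0
isub       -36 4 0
dup        -36 4 0 0
imul       -36 4 0
imul       -36 0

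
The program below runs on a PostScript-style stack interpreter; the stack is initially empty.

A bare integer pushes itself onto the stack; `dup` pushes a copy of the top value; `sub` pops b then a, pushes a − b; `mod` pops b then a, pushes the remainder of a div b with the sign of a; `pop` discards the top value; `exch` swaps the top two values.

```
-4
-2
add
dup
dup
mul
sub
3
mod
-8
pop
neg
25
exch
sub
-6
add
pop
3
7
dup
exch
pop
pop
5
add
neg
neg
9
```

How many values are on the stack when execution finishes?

-4   -> [-4]
-2   -> [-4, -2]
add  -> [-6]
dup  -> [-6, -6]
dup  -> [-6, -6, -6]
mul  -> [-6, 36]
sub  -> [-42]
3    -> [-42, 3]
mod  -> [0]
-8   -> [0, -8]
pop  -> [0]
neg  -> [0]
25   -> [0, 25]
exch -> [25, 0]
sub  -> [25]
-6   -> [25, -6]
add  -> [19]
pop  -> []
3    -> [3]
7    -> [3, 7]
dup  -> [3, 7, 7]
exch -> [3, 7, 7]
pop  -> [3, 7]
pop  -> [3]
5    -> [3, 5]
add  -> [8]
neg  -> [-8]
neg  -> [8]
9    -> [8, 9]

2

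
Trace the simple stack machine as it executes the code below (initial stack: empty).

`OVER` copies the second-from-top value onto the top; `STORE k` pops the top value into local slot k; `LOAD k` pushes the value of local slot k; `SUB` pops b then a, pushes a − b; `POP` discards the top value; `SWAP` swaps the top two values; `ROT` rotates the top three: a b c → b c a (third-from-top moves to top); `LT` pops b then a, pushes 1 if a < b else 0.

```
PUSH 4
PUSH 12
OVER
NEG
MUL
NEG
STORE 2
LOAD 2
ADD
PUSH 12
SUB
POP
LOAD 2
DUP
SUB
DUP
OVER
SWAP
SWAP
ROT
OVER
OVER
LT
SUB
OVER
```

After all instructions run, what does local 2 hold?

PUSH 4  : [4]
PUSH 12 : [4, 12]
OVER    : [4, 12, 4]
NEG     : [4, 12, -4]
MUL     : [4, -48]
NEG     : [4, 48]
STORE 2 : [4]
LOAD 2  : [4, 48]
ADD     : [52]
PUSH 12 : [52, 12]
SUB     : [40]
POP     : []
LOAD 2  : [48]
DUP     : [48, 48]
SUB     : [0]
DUP     : [0, 0]
OVER    : [0, 0, 0]
SWAP    : [0, 0, 0]
SWAP    : [0, 0, 0]
ROT     : [0, 0, 0]
OVER    : [0, 0, 0, 0]
OVER    : [0, 0, 0, 0, 0]
LT      : [0, 0, 0, 0]
SUB     : [0, 0, 0]
OVER    : [0, 0, 0, 0]

48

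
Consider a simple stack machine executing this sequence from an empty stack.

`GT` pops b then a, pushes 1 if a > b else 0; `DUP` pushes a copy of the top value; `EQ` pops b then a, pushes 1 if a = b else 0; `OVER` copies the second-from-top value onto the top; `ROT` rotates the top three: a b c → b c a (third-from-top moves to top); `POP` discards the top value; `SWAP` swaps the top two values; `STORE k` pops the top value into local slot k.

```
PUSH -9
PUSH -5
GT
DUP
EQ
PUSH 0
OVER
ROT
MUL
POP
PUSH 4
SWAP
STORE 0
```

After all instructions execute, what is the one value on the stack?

4

PUSH -9 : [-9]
PUSH -5 : [-9, -5]
GT      : [0]
DUP     : [0, 0]
EQ      : [1]
PUSH 0  : [1, 0]
OVER    : [1, 0, 1]
ROT     : [0, 1, 1]
MUL     : [0, 1]
POP     : [0]
PUSH 4  : [0, 4]
SWAP    : [4, 0]
STORE 0 : [4]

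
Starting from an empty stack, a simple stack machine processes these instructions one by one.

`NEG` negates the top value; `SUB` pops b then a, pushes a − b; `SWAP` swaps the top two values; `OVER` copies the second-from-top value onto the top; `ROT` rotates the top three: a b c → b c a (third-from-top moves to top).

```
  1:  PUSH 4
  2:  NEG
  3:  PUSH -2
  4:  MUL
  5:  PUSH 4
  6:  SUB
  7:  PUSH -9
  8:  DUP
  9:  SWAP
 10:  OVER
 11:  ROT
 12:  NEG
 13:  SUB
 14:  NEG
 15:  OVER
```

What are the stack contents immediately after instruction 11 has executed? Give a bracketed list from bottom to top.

[4, -9, -9, -9]

PUSH 4  : 4
NEG     : -4
PUSH -2 : -4 -2
MUL     : 8
PUSH 4  : 8 4
SUB     : 4
PUSH -9 : 4 -9
DUP     : 4 -9 -9
SWAP    : 4 -9 -9
OVER    : 4 -9 -9 -9
ROT     : 4 -9 -9 -9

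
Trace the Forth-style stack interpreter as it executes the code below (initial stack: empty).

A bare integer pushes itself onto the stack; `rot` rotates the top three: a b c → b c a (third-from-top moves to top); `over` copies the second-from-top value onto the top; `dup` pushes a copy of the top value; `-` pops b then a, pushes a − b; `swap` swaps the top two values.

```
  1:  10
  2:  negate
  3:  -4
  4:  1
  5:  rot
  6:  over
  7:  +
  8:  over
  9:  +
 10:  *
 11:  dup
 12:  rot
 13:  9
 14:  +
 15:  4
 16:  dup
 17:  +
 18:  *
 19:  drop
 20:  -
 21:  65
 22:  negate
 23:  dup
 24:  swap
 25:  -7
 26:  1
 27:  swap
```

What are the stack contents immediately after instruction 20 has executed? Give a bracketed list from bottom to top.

10      [10]
negate  [-10]
-4      [-10, -4]
1       [-10, -4, 1]
rot     [-4, 1, -10]
over    [-4, 1, -10, 1]
+       [-4, 1, -9]
over    [-4, 1, -9, 1]
+       [-4, 1, -8]
*       [-4, -8]
dup     [-4, -8, -8]
rot     [-8, -8, -4]
9       [-8, -8, -4, 9]
+       [-8, -8, 5]
4       [-8, -8, 5, 4]
dup     [-8, -8, 5, 4, 4]
+       [-8, -8, 5, 8]
*       [-8, -8, 40]
drop    [-8, -8]
-       [0]

[0]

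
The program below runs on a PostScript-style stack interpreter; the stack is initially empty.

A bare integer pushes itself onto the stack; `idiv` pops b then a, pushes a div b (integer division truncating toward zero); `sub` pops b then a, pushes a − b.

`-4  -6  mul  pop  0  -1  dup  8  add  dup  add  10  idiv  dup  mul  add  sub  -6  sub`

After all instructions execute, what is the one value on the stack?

-4   : [-4]
-6   : [-4, -6]
mul  : [24]
pop  : []
0    : [0]
-1   : [0, -1]
dup  : [0, -1, -1]
8    : [0, -1, -1, 8]
add  : [0, -1, 7]
dup  : [0, -1, 7, 7]
add  : [0, -1, 14]
10   : [0, -1, 14, 10]
idiv : [0, -1, 1]
dup  : [0, -1, 1, 1]
mul  : [0, -1, 1]
add  : [0, 0]
sub  : [0]
-6   : [0, -6]
sub  : [6]

6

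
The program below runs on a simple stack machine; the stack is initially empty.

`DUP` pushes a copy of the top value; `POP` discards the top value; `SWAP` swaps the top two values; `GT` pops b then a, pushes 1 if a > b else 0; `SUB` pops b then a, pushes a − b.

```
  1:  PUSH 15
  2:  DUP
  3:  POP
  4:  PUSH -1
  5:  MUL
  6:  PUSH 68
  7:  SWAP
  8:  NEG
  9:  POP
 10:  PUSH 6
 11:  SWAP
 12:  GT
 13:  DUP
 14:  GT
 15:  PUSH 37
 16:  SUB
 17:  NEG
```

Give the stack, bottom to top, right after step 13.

PUSH 15 → [15]
DUP     → [15, 15]
POP     → [15]
PUSH -1 → [15, -1]
MUL     → [-15]
PUSH 68 → [-15, 68]
SWAP    → [68, -15]
NEG     → [68, 15]
POP     → [68]
PUSH 6  → [68, 6]
SWAP    → [6, 68]
GT      → [0]
DUP     → [0, 0]

[0, 0]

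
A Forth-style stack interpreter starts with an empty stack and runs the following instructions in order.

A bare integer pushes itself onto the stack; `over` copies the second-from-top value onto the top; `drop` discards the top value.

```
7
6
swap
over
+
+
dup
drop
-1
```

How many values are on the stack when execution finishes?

2

7    → 7
6    → 7 6
swap → 6 7
over → 6 7 6
+    → 6 13
+    → 19
dup  → 19 19
drop → 19
-1   → 19 -1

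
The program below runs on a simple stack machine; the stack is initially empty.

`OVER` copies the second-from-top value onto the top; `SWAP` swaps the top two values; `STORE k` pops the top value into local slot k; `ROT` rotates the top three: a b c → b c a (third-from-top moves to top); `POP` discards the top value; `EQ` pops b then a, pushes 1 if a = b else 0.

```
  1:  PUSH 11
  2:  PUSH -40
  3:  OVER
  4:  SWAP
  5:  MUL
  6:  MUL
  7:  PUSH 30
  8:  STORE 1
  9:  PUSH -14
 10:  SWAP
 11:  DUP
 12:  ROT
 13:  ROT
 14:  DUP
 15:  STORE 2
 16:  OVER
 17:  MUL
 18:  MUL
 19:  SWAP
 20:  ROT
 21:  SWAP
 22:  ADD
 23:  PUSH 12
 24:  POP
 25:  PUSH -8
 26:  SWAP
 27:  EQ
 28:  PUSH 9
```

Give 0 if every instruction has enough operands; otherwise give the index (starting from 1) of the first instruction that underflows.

20

PUSH 11  -> [11]
PUSH -40 -> [11, -40]
OVER     -> [11, -40, 11]
SWAP     -> [11, 11, -40]
MUL      -> [11, -440]
MUL      -> [-4840]
PUSH 30  -> [-4840, 30]
STORE 1  -> [-4840]
PUSH -14 -> [-4840, -14]
SWAP     -> [-14, -4840]
DUP      -> [-14, -4840, -4840]
ROT      -> [-4840, -4840, -14]
ROT      -> [-4840, -14, -4840]
DUP      -> [-4840, -14, -4840, -4840]
STORE 2  -> [-4840, -14, -4840]
OVER     -> [-4840, -14, -4840, -14]
MUL      -> [-4840, -14, 67760]
MUL      -> [-4840, -948640]
SWAP     -> [-948640, -4840]
ROT  — needs 3 operands, stack has 2 → underflow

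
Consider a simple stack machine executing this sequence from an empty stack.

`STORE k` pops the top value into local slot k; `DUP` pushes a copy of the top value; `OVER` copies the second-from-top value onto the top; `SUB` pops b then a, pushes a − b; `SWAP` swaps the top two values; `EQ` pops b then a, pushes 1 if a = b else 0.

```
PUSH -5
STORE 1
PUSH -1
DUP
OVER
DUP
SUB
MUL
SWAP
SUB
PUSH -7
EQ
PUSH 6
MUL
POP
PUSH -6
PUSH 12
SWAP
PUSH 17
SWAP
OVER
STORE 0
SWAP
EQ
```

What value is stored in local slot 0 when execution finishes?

17

PUSH -5 → -5
STORE 1 → (empty)
PUSH -1 → -1
DUP     → -1 -1
OVER    → -1 -1 -1
DUP     → -1 -1 -1 -1
SUB     → -1 -1 0
MUL     → -1 0
SWAP    → 0 -1
SUB     → 1
PUSH -7 → 1 -7
EQ      → 0
PUSH 6  → 0 6
MUL     → 0
POP     → (empty)
PUSH -6 → -6
PUSH 12 → -6 12
SWAP    → 12 -6
PUSH 17 → 12 -6 17
SWAP    → 12 17 -6
OVER    → 12 17 -6 17
STORE 0 → 12 17 -6
SWAP    → 12 -6 17
EQ      → 12 0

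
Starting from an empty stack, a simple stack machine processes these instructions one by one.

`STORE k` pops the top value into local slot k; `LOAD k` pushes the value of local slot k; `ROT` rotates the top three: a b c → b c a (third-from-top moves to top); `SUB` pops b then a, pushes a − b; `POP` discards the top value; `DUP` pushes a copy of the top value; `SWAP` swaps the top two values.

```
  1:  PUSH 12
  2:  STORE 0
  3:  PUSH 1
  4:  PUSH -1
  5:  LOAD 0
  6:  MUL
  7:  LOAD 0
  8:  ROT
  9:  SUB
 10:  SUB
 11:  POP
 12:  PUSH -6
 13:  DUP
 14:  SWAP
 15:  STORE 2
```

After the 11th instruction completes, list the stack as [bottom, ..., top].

PUSH 12 : 12
STORE 0 : (empty)
PUSH 1  : 1
PUSH -1 : 1 -1
LOAD 0  : 1 -1 12
MUL     : 1 -12
LOAD 0  : 1 -12 12
ROT     : -12 12 1
SUB     : -12 11
SUB     : -23
POP     : (empty)

[]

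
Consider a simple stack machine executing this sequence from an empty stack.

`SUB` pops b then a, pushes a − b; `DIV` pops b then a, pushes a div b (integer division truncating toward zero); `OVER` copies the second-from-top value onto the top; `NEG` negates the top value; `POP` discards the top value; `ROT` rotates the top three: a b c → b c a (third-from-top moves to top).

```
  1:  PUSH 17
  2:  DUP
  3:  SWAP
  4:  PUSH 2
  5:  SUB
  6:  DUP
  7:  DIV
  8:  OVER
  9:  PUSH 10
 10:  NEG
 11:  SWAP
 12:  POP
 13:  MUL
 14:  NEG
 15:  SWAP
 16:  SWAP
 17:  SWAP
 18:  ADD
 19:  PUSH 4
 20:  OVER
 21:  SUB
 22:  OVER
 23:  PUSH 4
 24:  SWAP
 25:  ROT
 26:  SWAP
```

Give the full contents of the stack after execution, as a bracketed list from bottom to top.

PUSH 17 → 17
DUP     → 17 17
SWAP    → 17 17
PUSH 2  → 17 17 2
SUB     → 17 15
DUP     → 17 15 15
DIV     → 17 1
OVER    → 17 1 17
PUSH 10 → 17 1 17 10
NEG     → 17 1 17 -10
SWAP    → 17 1 -10 17
POP     → 17 1 -10
MUL     → 17 -10
NEG     → 17 10
SWAP    → 10 17
SWAP    → 17 10
SWAP    → 10 17
ADD     → 27
PUSH 4  → 27 4
OVER    → 27 4 27
SUB     → 27 -23
OVER    → 27 -23 27
PUSH 4  → 27 -23 27 4
SWAP    → 27 -23 4 27
ROT     → 27 4 27 -23
SWAP    → 27 4 -23 27

[27, 4, -23, 27]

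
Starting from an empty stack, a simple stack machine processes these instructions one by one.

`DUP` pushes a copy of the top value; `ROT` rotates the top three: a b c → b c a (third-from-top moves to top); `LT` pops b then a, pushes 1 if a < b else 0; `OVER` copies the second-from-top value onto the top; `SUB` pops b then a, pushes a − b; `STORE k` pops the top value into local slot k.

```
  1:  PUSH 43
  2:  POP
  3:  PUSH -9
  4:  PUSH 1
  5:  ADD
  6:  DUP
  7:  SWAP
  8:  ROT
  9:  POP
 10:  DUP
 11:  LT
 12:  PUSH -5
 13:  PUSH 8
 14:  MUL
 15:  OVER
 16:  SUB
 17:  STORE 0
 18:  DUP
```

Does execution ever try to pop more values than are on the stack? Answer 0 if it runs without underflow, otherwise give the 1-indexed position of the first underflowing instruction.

PUSH 43 : 43
POP     : (empty)
PUSH -9 : -9
PUSH 1  : -9 1
ADD     : -8
DUP     : -8 -8
SWAP    : -8 -8
ROT  — needs 3 operands, stack has 2 → underflow

8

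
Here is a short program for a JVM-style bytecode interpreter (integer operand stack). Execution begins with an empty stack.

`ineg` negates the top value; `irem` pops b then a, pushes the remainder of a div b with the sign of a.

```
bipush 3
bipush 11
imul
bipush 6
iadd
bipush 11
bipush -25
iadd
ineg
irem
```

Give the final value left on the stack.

11

bipush 3   : 3
bipush 11  : 3 11
imul       : 33
bipush 6   : 33 6
iadd       : 39
bipush 11  : 39 11
bipush -25 : 39 11 -25
iadd       : 39 -14
ineg       : 39 14
irem       : 11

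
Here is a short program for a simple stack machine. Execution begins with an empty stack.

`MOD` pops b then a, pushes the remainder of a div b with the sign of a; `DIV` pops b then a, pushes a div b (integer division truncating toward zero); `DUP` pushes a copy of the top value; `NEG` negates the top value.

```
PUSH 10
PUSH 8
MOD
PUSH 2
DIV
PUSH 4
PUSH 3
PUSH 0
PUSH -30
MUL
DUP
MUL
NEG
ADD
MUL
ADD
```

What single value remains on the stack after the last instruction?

13

PUSH 10  -> 10
PUSH 8   -> 10 8
MOD      -> 2
PUSH 2   -> 2 2
DIV      -> 1
PUSH 4   -> 1 4
PUSH 3   -> 1 4 3
PUSH 0   -> 1 4 3 0
PUSH -30 -> 1 4 3 0 -30
MUL      -> 1 4 3 0
DUP      -> 1 4 3 0 0
MUL      -> 1 4 3 0
NEG      -> 1 4 3 0
ADD      -> 1 4 3
MUL      -> 1 12
ADD      -> 13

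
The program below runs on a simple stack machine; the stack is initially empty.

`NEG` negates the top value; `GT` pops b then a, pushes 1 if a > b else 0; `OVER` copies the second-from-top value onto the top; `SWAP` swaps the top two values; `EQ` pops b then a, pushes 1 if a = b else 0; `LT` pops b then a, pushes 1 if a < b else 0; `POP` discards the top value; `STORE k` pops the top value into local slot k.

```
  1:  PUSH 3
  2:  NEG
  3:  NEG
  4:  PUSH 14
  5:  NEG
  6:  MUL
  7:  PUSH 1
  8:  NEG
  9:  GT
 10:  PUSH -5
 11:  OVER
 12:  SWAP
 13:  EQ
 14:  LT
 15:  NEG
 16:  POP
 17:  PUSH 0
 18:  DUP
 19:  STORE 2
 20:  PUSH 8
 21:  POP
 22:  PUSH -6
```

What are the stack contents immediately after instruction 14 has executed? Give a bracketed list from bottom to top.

PUSH 3  -> 3
NEG     -> -3
NEG     -> 3
PUSH 14 -> 3 14
NEG     -> 3 -14
MUL     -> -42
PUSH 1  -> -42 1
NEG     -> -42 -1
GT      -> 0
PUSH -5 -> 0 -5
OVER    -> 0 -5 0
SWAP    -> 0 0 -5
EQ      -> 0 0
LT      -> 0

[0]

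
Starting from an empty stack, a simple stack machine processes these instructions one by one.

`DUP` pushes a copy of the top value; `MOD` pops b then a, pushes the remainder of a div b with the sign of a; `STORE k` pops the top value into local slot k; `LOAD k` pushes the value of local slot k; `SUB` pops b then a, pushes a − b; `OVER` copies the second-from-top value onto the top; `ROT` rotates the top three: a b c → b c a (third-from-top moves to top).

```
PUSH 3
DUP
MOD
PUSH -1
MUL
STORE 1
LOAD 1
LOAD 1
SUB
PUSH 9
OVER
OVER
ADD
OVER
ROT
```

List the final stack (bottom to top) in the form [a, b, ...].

PUSH 3  -> [3]
DUP     -> [3, 3]
MOD     -> [0]
PUSH -1 -> [0, -1]
MUL     -> [0]
STORE 1 -> []
LOAD 1  -> [0]
LOAD 1  -> [0, 0]
SUB     -> [0]
PUSH 9  -> [0, 9]
OVER    -> [0, 9, 0]
OVER    -> [0, 9, 0, 9]
ADD     -> [0, 9, 9]
OVER    -> [0, 9, 9, 9]
ROT     -> [0, 9, 9, 9]

[0, 9, 9, 9]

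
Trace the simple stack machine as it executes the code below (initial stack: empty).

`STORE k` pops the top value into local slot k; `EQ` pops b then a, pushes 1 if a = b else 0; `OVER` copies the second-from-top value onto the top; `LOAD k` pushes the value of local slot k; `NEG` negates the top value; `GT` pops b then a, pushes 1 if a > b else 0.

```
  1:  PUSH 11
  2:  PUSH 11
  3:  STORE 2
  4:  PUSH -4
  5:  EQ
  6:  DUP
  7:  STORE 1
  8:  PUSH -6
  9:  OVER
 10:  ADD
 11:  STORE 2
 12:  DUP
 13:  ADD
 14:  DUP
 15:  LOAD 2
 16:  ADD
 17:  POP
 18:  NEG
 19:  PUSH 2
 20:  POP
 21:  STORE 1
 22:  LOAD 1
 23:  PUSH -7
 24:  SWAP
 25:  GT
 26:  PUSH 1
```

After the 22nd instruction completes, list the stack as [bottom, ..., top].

PUSH 11 → 11
PUSH 11 → 11 11
STORE 2 → 11
PUSH -4 → 11 -4
EQ      → 0
DUP     → 0 0
STORE 1 → 0
PUSH -6 → 0 -6
OVER    → 0 -6 0
ADD     → 0 -6
STORE 2 → 0
DUP     → 0 0
ADD     → 0
DUP     → 0 0
LOAD 2  → 0 0 -6
ADD     → 0 -6
POP     → 0
NEG     → 0
PUSH 2  → 0 2
POP     → 0
STORE 1 → (empty)
LOAD 1  → 0

[0]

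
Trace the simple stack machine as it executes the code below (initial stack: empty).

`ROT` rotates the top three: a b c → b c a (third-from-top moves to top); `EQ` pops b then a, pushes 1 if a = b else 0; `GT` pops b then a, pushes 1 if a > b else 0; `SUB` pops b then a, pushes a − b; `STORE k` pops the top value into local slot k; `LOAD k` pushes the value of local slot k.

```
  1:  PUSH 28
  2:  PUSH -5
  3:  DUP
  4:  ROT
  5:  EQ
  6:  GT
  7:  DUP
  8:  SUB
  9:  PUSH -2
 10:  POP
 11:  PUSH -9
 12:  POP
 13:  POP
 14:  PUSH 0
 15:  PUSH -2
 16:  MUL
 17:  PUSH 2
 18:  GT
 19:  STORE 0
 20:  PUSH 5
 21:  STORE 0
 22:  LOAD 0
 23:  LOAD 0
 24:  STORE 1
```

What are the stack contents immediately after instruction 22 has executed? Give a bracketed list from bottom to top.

[5]

PUSH 28  28
PUSH -5  28 -5
DUP      28 -5 -5
ROT      -5 -5 28
EQ       -5 0
GT       0
DUP      0 0
SUB      0
PUSH -2  0 -2
POP      0
PUSH -9  0 -9
POP      0
POP      (empty)
PUSH 0   0
PUSH -2  0 -2
MUL      0
PUSH 2   0 2
GT       0
STORE 0  (empty)
PUSH 5   5
STORE 0  (empty)
LOAD 0   5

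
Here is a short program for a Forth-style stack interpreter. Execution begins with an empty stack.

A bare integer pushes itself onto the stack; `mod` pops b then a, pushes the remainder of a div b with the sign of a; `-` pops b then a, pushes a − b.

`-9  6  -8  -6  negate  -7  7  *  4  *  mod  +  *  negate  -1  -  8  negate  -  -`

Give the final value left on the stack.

-9     : -9
6      : -9 6
-8     : -9 6 -8
-6     : -9 6 -8 -6
negate : -9 6 -8 6
-7     : -9 6 -8 6 -7
7      : -9 6 -8 6 -7 7
*      : -9 6 -8 6 -49
4      : -9 6 -8 6 -49 4
*      : -9 6 -8 6 -196
mod    : -9 6 -8 6
+      : -9 6 -2
*      : -9 -12
negate : -9 12
-1     : -9 12 -1
-      : -9 13
8      : -9 13 8
negate : -9 13 -8
-      : -9 21
-      : -30

-30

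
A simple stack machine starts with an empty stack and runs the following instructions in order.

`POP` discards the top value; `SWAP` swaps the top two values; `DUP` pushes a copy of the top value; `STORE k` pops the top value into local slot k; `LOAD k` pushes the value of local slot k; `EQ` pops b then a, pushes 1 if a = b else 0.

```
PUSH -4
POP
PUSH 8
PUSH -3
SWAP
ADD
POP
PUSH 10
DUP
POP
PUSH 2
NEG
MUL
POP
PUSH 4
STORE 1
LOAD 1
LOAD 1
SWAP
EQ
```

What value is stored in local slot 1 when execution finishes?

PUSH -4 -> -4
POP     -> (empty)
PUSH 8  -> 8
PUSH -3 -> 8 -3
SWAP    -> -3 8
ADD     -> 5
POP     -> (empty)
PUSH 10 -> 10
DUP     -> 10 10
POP     -> 10
PUSH 2  -> 10 2
NEG     -> 10 -2
MUL     -> -20
POP     -> (empty)
PUSH 4  -> 4
STORE 1 -> (empty)
LOAD 1  -> 4
LOAD 1  -> 4 4
SWAP    -> 4 4
EQ      -> 1

4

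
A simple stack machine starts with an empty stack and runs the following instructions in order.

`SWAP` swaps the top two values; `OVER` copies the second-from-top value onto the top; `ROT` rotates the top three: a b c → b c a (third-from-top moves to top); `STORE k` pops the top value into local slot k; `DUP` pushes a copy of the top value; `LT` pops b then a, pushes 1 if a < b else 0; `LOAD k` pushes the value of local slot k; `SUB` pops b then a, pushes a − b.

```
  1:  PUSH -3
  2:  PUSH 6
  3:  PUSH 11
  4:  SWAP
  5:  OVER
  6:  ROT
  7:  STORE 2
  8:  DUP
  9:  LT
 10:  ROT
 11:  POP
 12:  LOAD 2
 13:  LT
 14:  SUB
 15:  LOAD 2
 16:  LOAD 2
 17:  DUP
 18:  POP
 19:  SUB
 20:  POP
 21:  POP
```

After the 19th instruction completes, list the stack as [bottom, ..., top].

[5, 0]

PUSH -3 : -3
PUSH 6  : -3 6
PUSH 11 : -3 6 11
SWAP    : -3 11 6
OVER    : -3 11 6 11
ROT     : -3 6 11 11
STORE 2 : -3 6 11
DUP     : -3 6 11 11
LT      : -3 6 0
ROT     : 6 0 -3
POP     : 6 0
LOAD 2  : 6 0 11
LT      : 6 1
SUB     : 5
LOAD 2  : 5 11
LOAD 2  : 5 11 11
DUP     : 5 11 11 11
POP     : 5 11 11
SUB     : 5 0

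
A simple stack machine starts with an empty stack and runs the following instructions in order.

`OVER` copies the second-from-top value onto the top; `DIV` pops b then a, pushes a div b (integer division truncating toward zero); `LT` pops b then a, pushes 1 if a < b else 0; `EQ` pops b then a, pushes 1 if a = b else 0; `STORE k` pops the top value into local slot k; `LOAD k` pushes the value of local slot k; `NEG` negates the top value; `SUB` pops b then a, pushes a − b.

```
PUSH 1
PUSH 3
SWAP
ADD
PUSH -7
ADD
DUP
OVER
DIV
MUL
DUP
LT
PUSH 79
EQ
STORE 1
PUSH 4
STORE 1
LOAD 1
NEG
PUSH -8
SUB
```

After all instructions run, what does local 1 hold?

4

PUSH 1  → 1
PUSH 3  → 1 3
SWAP    → 3 1
ADD     → 4
PUSH -7 → 4 -7
ADD     → -3
DUP     → -3 -3
OVER    → -3 -3 -3
DIV     → -3 1
MUL     → -3
DUP     → -3 -3
LT      → 0
PUSH 79 → 0 79
EQ      → 0
STORE 1 → (empty)
PUSH 4  → 4
STORE 1 → (empty)
LOAD 1  → 4
NEG     → -4
PUSH -8 → -4 -8
SUB     → 4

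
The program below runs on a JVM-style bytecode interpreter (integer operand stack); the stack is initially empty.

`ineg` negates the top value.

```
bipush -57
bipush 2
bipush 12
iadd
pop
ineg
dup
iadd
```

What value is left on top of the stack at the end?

bipush -57  [-57]
bipush 2    [-57, 2]
bipush 12   [-57, 2, 12]
iadd        [-57, 14]
pop         [-57]
ineg        [57]
dup         [57, 57]
iadd        [114]

114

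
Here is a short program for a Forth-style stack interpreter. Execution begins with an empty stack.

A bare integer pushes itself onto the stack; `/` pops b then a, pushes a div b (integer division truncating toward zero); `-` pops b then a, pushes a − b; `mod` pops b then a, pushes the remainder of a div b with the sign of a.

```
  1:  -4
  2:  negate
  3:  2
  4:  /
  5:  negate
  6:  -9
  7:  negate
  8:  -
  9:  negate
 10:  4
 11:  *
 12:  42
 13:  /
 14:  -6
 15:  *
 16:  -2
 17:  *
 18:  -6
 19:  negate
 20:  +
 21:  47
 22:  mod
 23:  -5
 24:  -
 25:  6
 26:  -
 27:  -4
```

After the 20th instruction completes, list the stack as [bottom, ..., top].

[18]

-4      [-4]
negate  [4]
2       [4, 2]
/       [2]
negate  [-2]
-9      [-2, -9]
negate  [-2, 9]
-       [-11]
negate  [11]
4       [11, 4]
*       [44]
42      [44, 42]
/       [1]
-6      [1, -6]
*       [-6]
-2      [-6, -2]
*       [12]
-6      [12, -6]
negate  [12, 6]
+       [18]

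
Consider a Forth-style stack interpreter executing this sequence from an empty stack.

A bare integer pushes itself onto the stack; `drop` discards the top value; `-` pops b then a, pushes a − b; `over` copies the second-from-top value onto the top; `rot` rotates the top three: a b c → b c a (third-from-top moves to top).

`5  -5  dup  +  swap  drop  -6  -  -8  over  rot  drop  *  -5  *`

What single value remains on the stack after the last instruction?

5     [5]
-5    [5, -5]
dup   [5, -5, -5]
+     [5, -10]
swap  [-10, 5]
drop  [-10]
-6    [-10, -6]
-     [-4]
-8    [-4, -8]
over  [-4, -8, -4]
rot   [-8, -4, -4]
drop  [-8, -4]
*     [32]
-5    [32, -5]
*     [-160]

-160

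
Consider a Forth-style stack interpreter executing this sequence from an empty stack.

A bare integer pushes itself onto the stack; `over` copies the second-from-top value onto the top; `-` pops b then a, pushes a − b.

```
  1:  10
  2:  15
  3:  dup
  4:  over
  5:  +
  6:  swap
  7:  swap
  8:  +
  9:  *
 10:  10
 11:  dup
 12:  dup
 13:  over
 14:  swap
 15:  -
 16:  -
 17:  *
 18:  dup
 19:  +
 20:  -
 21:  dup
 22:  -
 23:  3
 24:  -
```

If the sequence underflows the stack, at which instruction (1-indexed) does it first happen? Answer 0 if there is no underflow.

10   → 10
15   → 10 15
dup  → 10 15 15
over → 10 15 15 15
+    → 10 15 30
swap → 10 30 15
swap → 10 15 30
+    → 10 45
*    → 450
10   → 450 10
dup  → 450 10 10
dup  → 450 10 10 10
over → 450 10 10 10 10
swap → 450 10 10 10 10
-    → 450 10 10 0
-    → 450 10 10
*    → 450 100
dup  → 450 100 100
+    → 450 200
-    → 250
dup  → 250 250
-    → 0
3    → 0 3
-    → -3

0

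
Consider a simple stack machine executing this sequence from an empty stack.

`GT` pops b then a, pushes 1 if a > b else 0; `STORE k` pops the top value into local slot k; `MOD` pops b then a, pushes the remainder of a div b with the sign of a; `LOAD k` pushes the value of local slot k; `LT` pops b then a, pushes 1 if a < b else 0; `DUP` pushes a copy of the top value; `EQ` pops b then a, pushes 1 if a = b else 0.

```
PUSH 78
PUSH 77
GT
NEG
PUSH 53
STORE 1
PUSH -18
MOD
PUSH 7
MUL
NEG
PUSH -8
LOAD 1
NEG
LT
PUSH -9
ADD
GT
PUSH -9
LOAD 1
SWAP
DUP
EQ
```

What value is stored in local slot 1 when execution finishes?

PUSH 78   78
PUSH 77   78 77
GT        1
NEG       -1
PUSH 53   -1 53
STORE 1   -1
PUSH -18  -1 -18
MOD       -1
PUSH 7    -1 7
MUL       -7
NEG       7
PUSH -8   7 -8
LOAD 1    7 -8 53
NEG       7 -8 -53
LT        7 0
PUSH -9   7 0 -9
ADD       7 -9
GT        1
PUSH -9   1 -9
LOAD 1    1 -9 53
SWAP      1 53 -9
DUP       1 53 -9 -9
EQ        1 53 1

53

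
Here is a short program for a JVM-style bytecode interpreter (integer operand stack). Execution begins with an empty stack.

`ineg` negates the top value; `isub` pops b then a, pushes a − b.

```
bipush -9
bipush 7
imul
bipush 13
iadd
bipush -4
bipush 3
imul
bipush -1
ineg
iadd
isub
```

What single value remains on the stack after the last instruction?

-39

bipush -9 : -9
bipush 7  : -9 7
imul      : -63
bipush 13 : -63 13
iadd      : -50
bipush -4 : -50 -4
bipush 3  : -50 -4 3
imul      : -50 -12
bipush -1 : -50 -12 -1
ineg      : -50 -12 1
iadd      : -50 -11
isub      : -39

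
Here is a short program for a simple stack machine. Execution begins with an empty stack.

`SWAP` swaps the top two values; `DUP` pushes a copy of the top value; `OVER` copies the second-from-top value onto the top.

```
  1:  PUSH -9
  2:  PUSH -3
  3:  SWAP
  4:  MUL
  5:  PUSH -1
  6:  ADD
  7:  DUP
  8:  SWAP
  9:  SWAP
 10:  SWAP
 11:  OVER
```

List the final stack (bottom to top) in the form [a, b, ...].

[26, 26, 26]

PUSH -9 : [-9]
PUSH -3 : [-9, -3]
SWAP    : [-3, -9]
MUL     : [27]
PUSH -1 : [27, -1]
ADD     : [26]
DUP     : [26, 26]
SWAP    : [26, 26]
SWAP    : [26, 26]
SWAP    : [26, 26]
OVER    : [26, 26, 26]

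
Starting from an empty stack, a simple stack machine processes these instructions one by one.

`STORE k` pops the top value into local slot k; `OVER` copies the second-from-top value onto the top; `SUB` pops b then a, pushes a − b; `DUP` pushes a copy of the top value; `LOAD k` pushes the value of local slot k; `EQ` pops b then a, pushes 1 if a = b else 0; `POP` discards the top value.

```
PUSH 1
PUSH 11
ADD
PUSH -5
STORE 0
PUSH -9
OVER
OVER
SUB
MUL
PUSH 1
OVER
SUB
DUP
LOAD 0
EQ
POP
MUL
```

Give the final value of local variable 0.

-5

PUSH 1  -> [1]
PUSH 11 -> [1, 11]
ADD     -> [12]
PUSH -5 -> [12, -5]
STORE 0 -> [12]
PUSH -9 -> [12, -9]
OVER    -> [12, -9, 12]
OVER    -> [12, -9, 12, -9]
SUB     -> [12, -9, 21]
MUL     -> [12, -189]
PUSH 1  -> [12, -189, 1]
OVER    -> [12, -189, 1, -189]
SUB     -> [12, -189, 190]
DUP     -> [12, -189, 190, 190]
LOAD 0  -> [12, -189, 190, 190, -5]
EQ      -> [12, -189, 190, 0]
POP     -> [12, -189, 190]
MUL     -> [12, -35910]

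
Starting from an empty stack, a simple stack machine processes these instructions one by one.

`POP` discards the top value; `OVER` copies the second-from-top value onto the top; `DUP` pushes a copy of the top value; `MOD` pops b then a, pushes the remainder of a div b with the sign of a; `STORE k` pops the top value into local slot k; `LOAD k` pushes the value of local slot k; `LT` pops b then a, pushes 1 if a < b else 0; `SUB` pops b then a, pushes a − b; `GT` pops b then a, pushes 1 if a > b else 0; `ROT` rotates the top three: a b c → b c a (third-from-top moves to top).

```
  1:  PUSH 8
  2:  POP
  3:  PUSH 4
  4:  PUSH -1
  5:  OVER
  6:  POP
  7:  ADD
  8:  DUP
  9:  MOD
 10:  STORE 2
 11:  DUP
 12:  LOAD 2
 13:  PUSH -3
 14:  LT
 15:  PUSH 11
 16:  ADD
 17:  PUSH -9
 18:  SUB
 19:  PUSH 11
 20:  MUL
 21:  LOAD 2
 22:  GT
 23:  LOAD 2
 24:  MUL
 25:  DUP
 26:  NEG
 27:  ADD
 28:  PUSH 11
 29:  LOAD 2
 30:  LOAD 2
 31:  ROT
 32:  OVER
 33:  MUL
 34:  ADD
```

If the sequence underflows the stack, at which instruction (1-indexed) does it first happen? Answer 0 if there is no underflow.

PUSH 8  → [8]
POP     → []
PUSH 4  → [4]
PUSH -1 → [4, -1]
OVER    → [4, -1, 4]
POP     → [4, -1]
ADD     → [3]
DUP     → [3, 3]
MOD     → [0]
STORE 2 → []
DUP  — needs 1 operand, stack has 0 → underflow

11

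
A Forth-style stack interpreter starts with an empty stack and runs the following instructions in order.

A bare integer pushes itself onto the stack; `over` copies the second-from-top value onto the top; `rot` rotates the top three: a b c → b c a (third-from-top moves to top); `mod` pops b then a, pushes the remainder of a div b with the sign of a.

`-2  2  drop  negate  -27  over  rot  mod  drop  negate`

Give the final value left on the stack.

-2     : [-2]
2      : [-2, 2]
drop   : [-2]
negate : [2]
-27    : [2, -27]
over   : [2, -27, 2]
rot    : [-27, 2, 2]
mod    : [-27, 0]
drop   : [-27]
negate : [27]

27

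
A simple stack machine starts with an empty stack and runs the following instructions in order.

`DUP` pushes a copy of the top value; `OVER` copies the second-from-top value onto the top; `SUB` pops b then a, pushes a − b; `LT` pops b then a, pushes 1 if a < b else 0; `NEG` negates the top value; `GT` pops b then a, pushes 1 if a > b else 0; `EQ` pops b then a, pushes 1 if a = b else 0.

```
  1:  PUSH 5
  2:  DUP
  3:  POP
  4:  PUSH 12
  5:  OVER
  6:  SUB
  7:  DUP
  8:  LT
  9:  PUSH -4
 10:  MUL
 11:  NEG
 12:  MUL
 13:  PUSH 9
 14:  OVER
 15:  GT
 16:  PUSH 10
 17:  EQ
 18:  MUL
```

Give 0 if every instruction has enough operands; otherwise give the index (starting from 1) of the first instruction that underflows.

PUSH 5  : [5]
DUP     : [5, 5]
POP     : [5]
PUSH 12 : [5, 12]
OVER    : [5, 12, 5]
SUB     : [5, 7]
DUP     : [5, 7, 7]
LT      : [5, 0]
PUSH -4 : [5, 0, -4]
MUL     : [5, 0]
NEG     : [5, 0]
MUL     : [0]
PUSH 9  : [0, 9]
OVER    : [0, 9, 0]
GT      : [0, 1]
PUSH 10 : [0, 1, 10]
EQ      : [0, 0]
MUL     : [0]

0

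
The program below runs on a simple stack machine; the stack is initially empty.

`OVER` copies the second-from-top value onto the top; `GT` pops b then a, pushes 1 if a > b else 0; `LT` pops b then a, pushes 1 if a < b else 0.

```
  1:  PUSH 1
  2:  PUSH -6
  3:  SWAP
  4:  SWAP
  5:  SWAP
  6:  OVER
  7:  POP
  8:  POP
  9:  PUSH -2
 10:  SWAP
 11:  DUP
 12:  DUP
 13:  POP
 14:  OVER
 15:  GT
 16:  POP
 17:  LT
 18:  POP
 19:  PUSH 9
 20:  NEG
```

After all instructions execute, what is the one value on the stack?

-9

PUSH 1  → [1]
PUSH -6 → [1, -6]
SWAP    → [-6, 1]
SWAP    → [1, -6]
SWAP    → [-6, 1]
OVER    → [-6, 1, -6]
POP     → [-6, 1]
POP     → [-6]
PUSH -2 → [-6, -2]
SWAP    → [-2, -6]
DUP     → [-2, -6, -6]
DUP     → [-2, -6, -6, -6]
POP     → [-2, -6, -6]
OVER    → [-2, -6, -6, -6]
GT      → [-2, -6, 0]
POP     → [-2, -6]
LT      → [0]
POP     → []
PUSH 9  → [9]
NEG     → [-9]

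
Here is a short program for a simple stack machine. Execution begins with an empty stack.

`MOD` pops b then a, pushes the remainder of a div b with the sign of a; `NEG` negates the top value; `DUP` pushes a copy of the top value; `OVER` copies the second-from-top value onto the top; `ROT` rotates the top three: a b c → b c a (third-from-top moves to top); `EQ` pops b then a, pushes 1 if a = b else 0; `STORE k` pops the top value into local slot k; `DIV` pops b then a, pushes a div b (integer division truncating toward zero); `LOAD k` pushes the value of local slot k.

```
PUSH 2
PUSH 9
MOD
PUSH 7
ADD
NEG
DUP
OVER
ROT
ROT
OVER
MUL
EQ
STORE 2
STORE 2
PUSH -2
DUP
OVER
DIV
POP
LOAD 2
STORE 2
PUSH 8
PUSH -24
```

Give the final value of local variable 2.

-9

PUSH 2   -> [2]
PUSH 9   -> [2, 9]
MOD      -> [2]
PUSH 7   -> [2, 7]
ADD      -> [9]
NEG      -> [-9]
DUP      -> [-9, -9]
OVER     -> [-9, -9, -9]
ROT      -> [-9, -9, -9]
ROT      -> [-9, -9, -9]
OVER     -> [-9, -9, -9, -9]
MUL      -> [-9, -9, 81]
EQ       -> [-9, 0]
STORE 2  -> [-9]
STORE 2  -> []
PUSH -2  -> [-2]
DUP      -> [-2, -2]
OVER     -> [-2, -2, -2]
DIV      -> [-2, 1]
POP      -> [-2]
LOAD 2   -> [-2, -9]
STORE 2  -> [-2]
PUSH 8   -> [-2, 8]
PUSH -24 -> [-2, 8, -24]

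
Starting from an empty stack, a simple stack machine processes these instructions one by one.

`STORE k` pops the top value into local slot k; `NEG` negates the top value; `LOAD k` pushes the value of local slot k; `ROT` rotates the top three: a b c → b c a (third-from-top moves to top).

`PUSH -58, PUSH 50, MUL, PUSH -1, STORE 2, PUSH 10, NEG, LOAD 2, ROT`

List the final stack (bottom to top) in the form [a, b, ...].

PUSH -58 : -58
PUSH 50  : -58 50
MUL      : -2900
PUSH -1  : -2900 -1
STORE 2  : -2900
PUSH 10  : -2900 10
NEG      : -2900 -10
LOAD 2   : -2900 -10 -1
ROT      : -10 -1 -2900

[-10, -1, -2900]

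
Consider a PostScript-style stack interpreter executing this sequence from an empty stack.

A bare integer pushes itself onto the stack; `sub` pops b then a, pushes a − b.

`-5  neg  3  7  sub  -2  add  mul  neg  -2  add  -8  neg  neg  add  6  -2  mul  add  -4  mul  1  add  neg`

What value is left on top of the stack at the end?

31

-5  → -5
neg → 5
3   → 5 3
7   → 5 3 7
sub → 5 -4
-2  → 5 -4 -2
add → 5 -6
mul → -30
neg → 30
-2  → 30 -2
add → 28
-8  → 28 -8
neg → 28 8
neg → 28 -8
add → 20
6   → 20 6
-2  → 20 6 -2
mul → 20 -12
add → 8
-4  → 8 -4
mul → -32
1   → -32 1
add → -31
neg → 31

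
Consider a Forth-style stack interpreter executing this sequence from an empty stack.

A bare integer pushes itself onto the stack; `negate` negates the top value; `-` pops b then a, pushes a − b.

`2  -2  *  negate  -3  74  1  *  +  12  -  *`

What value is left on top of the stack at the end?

2      → [2]
-2     → [2, -2]
*      → [-4]
negate → [4]
-3     → [4, -3]
74     → [4, -3, 74]
1      → [4, -3, 74, 1]
*      → [4, -3, 74]
+      → [4, 71]
12     → [4, 71, 12]
-      → [4, 59]
*      → [236]

236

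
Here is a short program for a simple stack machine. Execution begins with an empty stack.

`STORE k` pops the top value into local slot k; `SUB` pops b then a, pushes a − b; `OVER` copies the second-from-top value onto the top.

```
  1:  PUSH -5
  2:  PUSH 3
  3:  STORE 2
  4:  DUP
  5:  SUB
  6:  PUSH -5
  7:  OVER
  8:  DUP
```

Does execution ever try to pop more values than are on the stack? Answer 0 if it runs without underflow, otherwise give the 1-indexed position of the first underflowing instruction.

0

PUSH -5 -> -5
PUSH 3  -> -5 3
STORE 2 -> -5
DUP     -> -5 -5
SUB     -> 0
PUSH -5 -> 0 -5
OVER    -> 0 -5 0
DUP     -> 0 -5 0 0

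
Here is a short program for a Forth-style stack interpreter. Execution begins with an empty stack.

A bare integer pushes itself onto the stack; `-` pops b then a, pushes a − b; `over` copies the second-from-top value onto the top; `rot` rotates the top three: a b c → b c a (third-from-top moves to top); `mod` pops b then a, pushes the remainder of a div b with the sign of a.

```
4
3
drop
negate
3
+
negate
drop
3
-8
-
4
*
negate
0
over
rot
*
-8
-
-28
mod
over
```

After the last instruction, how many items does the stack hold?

4       4
3       4 3
drop    4
negate  -4
3       -4 3
+       -1
negate  1
drop    (empty)
3       3
-8      3 -8
-       11
4       11 4
*       44
negate  -44
0       -44 0
over    -44 0 -44
rot     0 -44 -44
*       0 1936
-8      0 1936 -8
-       0 1944
-28     0 1944 -28
mod     0 12
over    0 12 0

3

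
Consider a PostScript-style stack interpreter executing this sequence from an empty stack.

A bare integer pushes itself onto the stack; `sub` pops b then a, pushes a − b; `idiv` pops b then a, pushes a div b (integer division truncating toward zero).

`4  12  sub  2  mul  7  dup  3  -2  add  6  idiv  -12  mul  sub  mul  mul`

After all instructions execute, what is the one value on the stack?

4     [4]
12    [4, 12]
sub   [-8]
2     [-8, 2]
mul   [-16]
7     [-16, 7]
dup   [-16, 7, 7]
3     [-16, 7, 7, 3]
-2    [-16, 7, 7, 3, -2]
add   [-16, 7, 7, 1]
6     [-16, 7, 7, 1, 6]
idiv  [-16, 7, 7, 0]
-12   [-16, 7, 7, 0, -12]
mul   [-16, 7, 7, 0]
sub   [-16, 7, 7]
mul   [-16, 49]
mul   [-784]

-784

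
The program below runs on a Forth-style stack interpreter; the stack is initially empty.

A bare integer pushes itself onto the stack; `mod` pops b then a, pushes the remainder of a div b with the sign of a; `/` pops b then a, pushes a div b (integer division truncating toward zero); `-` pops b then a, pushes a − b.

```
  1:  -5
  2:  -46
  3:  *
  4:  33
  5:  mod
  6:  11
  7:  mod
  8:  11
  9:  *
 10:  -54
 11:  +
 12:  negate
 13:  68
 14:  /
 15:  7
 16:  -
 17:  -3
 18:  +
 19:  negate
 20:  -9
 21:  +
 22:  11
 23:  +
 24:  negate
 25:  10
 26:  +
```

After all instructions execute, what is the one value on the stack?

-5      -5
-46     -5 -46
*       230
33      230 33
mod     32
11      32 11
mod     10
11      10 11
*       110
-54     110 -54
+       56
negate  -56
68      -56 68
/       0
7       0 7
-       -7
-3      -7 -3
+       -10
negate  10
-9      10 -9
+       1
11      1 11
+       12
negate  -12
10      -12 10
+       -2

-2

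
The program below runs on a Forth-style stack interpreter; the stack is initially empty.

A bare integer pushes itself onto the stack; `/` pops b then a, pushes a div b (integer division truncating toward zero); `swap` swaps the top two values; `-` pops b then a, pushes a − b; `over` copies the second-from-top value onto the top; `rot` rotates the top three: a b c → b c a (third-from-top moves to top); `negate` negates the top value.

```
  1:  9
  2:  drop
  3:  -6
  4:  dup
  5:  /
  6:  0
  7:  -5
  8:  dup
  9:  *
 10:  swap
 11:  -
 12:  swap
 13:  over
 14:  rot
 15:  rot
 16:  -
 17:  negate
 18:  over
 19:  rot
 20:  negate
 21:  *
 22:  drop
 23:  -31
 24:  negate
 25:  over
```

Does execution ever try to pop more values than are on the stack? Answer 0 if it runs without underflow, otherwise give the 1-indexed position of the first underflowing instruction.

0

9      -> [9]
drop   -> []
-6     -> [-6]
dup    -> [-6, -6]
/      -> [1]
0      -> [1, 0]
-5     -> [1, 0, -5]
dup    -> [1, 0, -5, -5]
*      -> [1, 0, 25]
swap   -> [1, 25, 0]
-      -> [1, 25]
swap   -> [25, 1]
over   -> [25, 1, 25]
rot    -> [1, 25, 25]
rot    -> [25, 25, 1]
-      -> [25, 24]
negate -> [25, -24]
over   -> [25, -24, 25]
rot    -> [-24, 25, 25]
negate -> [-24, 25, -25]
*      -> [-24, -625]
drop   -> [-24]
-31    -> [-24, -31]
negate -> [-24, 31]
over   -> [-24, 31, -24]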